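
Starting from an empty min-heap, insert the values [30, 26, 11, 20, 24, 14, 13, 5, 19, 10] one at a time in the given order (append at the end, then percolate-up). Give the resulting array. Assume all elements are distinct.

[5, 10, 13, 19, 11, 26, 14, 30, 20, 24]

Insert 30:
  append 30 at index 0 → [30] (no swap needed)
Insert 26:
  append 26 at index 1 → [30, 26]
  26 < parent 30 at index 0, swap → [26, 30]
Insert 11:
  append 11 at index 2 → [26, 30, 11]
  11 < parent 26 at index 0, swap → [11, 30, 26]
Insert 20:
  append 20 at index 3 → [11, 30, 26, 20]
  20 < parent 30 at index 1, swap → [11, 20, 26, 30]
Insert 24:
  append 24 at index 4 → [11, 20, 26, 30, 24] (no swap needed)
Insert 14:
  append 14 at index 5 → [11, 20, 26, 30, 24, 14]
  14 < parent 26 at index 2, swap → [11, 20, 14, 30, 24, 26]
Insert 13:
  append 13 at index 6 → [11, 20, 14, 30, 24, 26, 13]
  13 < parent 14 at index 2, swap → [11, 20, 13, 30, 24, 26, 14]
Insert 5:
  append 5 at index 7 → [11, 20, 13, 30, 24, 26, 14, 5]
  5 < parent 30 at index 3, swap → [11, 20, 13, 5, 24, 26, 14, 30]
  5 < parent 20 at index 1, swap → [11, 5, 13, 20, 24, 26, 14, 30]
  5 < parent 11 at index 0, swap → [5, 11, 13, 20, 24, 26, 14, 30]
Insert 19:
  append 19 at index 8 → [5, 11, 13, 20, 24, 26, 14, 30, 19]
  19 < parent 20 at index 3, swap → [5, 11, 13, 19, 24, 26, 14, 30, 20]
Insert 10:
  append 10 at index 9 → [5, 11, 13, 19, 24, 26, 14, 30, 20, 10]
  10 < parent 24 at index 4, swap → [5, 11, 13, 19, 10, 26, 14, 30, 20, 24]
  10 < parent 11 at index 1, swap → [5, 10, 13, 19, 11, 26, 14, 30, 20, 24]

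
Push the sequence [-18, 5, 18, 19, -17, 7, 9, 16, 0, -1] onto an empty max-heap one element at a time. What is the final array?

[19, 18, 9, 16, -1, 5, 7, -18, 0, -17]

Insert -18:
  append -18 at index 0 → [-18] (no swap needed)
Insert 5:
  append 5 at index 1 → [-18, 5]
  5 > parent -18 at index 0, swap → [5, -18]
Insert 18:
  append 18 at index 2 → [5, -18, 18]
  18 > parent 5 at index 0, swap → [18, -18, 5]
Insert 19:
  append 19 at index 3 → [18, -18, 5, 19]
  19 > parent -18 at index 1, swap → [18, 19, 5, -18]
  19 > parent 18 at index 0, swap → [19, 18, 5, -18]
Insert -17:
  append -17 at index 4 → [19, 18, 5, -18, -17] (no swap needed)
Insert 7:
  append 7 at index 5 → [19, 18, 5, -18, -17, 7]
  7 > parent 5 at index 2, swap → [19, 18, 7, -18, -17, 5]
Insert 9:
  append 9 at index 6 → [19, 18, 7, -18, -17, 5, 9]
  9 > parent 7 at index 2, swap → [19, 18, 9, -18, -17, 5, 7]
Insert 16:
  append 16 at index 7 → [19, 18, 9, -18, -17, 5, 7, 16]
  16 > parent -18 at index 3, swap → [19, 18, 9, 16, -17, 5, 7, -18]
Insert 0:
  append 0 at index 8 → [19, 18, 9, 16, -17, 5, 7, -18, 0] (no swap needed)
Insert -1:
  append -1 at index 9 → [19, 18, 9, 16, -17, 5, 7, -18, 0, -1]
  -1 > parent -17 at index 4, swap → [19, 18, 9, 16, -1, 5, 7, -18, 0, -17]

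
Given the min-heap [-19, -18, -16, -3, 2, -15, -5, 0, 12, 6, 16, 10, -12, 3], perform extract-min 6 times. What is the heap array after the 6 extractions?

[-3, 0, 6, 3, 2, 10, 16, 12]

extract-min #1 returns -19:
  remove root -19; move last element 3 to root → [3, -18, -16, -3, 2, -15, -5, 0, 12, 6, 16, 10, -12]
  3 vs smaller child -18 at index 1, swap → [-18, 3, -16, -3, 2, -15, -5, 0, 12, 6, 16, 10, -12]
  3 vs smaller child -3 at index 3, swap → [-18, -3, -16, 3, 2, -15, -5, 0, 12, 6, 16, 10, -12]
  3 vs smaller child 0 at index 7, swap → [-18, -3, -16, 0, 2, -15, -5, 3, 12, 6, 16, 10, -12]
extract-min #2 returns -18:
  remove root -18; move last element -12 to root → [-12, -3, -16, 0, 2, -15, -5, 3, 12, 6, 16, 10]
  -12 vs smaller child -16 at index 2, swap → [-16, -3, -12, 0, 2, -15, -5, 3, 12, 6, 16, 10]
  -12 vs smaller child -15 at index 5, swap → [-16, -3, -15, 0, 2, -12, -5, 3, 12, 6, 16, 10]
extract-min #3 returns -16:
  remove root -16; move last element 10 to root → [10, -3, -15, 0, 2, -12, -5, 3, 12, 6, 16]
  10 vs smaller child -15 at index 2, swap → [-15, -3, 10, 0, 2, -12, -5, 3, 12, 6, 16]
  10 vs smaller child -12 at index 5, swap → [-15, -3, -12, 0, 2, 10, -5, 3, 12, 6, 16]
extract-min #4 returns -15:
  remove root -15; move last element 16 to root → [16, -3, -12, 0, 2, 10, -5, 3, 12, 6]
  16 vs smaller child -12 at index 2, swap → [-12, -3, 16, 0, 2, 10, -5, 3, 12, 6]
  16 vs smaller child -5 at index 6, swap → [-12, -3, -5, 0, 2, 10, 16, 3, 12, 6]
extract-min #5 returns -12:
  remove root -12; move last element 6 to root → [6, -3, -5, 0, 2, 10, 16, 3, 12]
  6 vs smaller child -5 at index 2, swap → [-5, -3, 6, 0, 2, 10, 16, 3, 12]
extract-min #6 returns -5:
  remove root -5; move last element 12 to root → [12, -3, 6, 0, 2, 10, 16, 3]
  12 vs smaller child -3 at index 1, swap → [-3, 12, 6, 0, 2, 10, 16, 3]
  12 vs smaller child 0 at index 3, swap → [-3, 0, 6, 12, 2, 10, 16, 3]
  12 vs only child 3 at index 7, swap → [-3, 0, 6, 3, 2, 10, 16, 12]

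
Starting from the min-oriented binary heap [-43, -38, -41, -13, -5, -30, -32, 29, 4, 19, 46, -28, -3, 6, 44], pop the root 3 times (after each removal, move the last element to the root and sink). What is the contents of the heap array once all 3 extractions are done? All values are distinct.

extract-min #1 returns -43:
  remove root -43; move last element 44 to root → [44, -38, -41, -13, -5, -30, -32, 29, 4, 19, 46, -28, -3, 6]
  44 vs smaller child -41 at index 2, swap → [-41, -38, 44, -13, -5, -30, -32, 29, 4, 19, 46, -28, -3, 6]
  44 vs smaller child -32 at index 6, swap → [-41, -38, -32, -13, -5, -30, 44, 29, 4, 19, 46, -28, -3, 6]
  44 vs only child 6 at index 13, swap → [-41, -38, -32, -13, -5, -30, 6, 29, 4, 19, 46, -28, -3, 44]
extract-min #2 returns -41:
  remove root -41; move last element 44 to root → [44, -38, -32, -13, -5, -30, 6, 29, 4, 19, 46, -28, -3]
  44 vs smaller child -38 at index 1, swap → [-38, 44, -32, -13, -5, -30, 6, 29, 4, 19, 46, -28, -3]
  44 vs smaller child -13 at index 3, swap → [-38, -13, -32, 44, -5, -30, 6, 29, 4, 19, 46, -28, -3]
  44 vs smaller child 4 at index 8, swap → [-38, -13, -32, 4, -5, -30, 6, 29, 44, 19, 46, -28, -3]
extract-min #3 returns -38:
  remove root -38; move last element -3 to root → [-3, -13, -32, 4, -5, -30, 6, 29, 44, 19, 46, -28]
  -3 vs smaller child -32 at index 2, swap → [-32, -13, -3, 4, -5, -30, 6, 29, 44, 19, 46, -28]
  -3 vs smaller child -30 at index 5, swap → [-32, -13, -30, 4, -5, -3, 6, 29, 44, 19, 46, -28]
  -3 vs only child -28 at index 11, swap → [-32, -13, -30, 4, -5, -28, 6, 29, 44, 19, 46, -3]

[-32, -13, -30, 4, -5, -28, 6, 29, 44, 19, 46, -3]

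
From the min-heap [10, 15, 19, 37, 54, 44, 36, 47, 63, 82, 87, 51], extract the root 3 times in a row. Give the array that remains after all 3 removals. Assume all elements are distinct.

[36, 37, 44, 47, 54, 82, 87, 51, 63]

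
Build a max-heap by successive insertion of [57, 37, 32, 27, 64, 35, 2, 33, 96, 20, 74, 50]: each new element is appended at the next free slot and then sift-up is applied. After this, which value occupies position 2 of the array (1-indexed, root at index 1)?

74

Insert 57:
  append 57 at index 1 → [57] (no swap needed)
Insert 37:
  append 37 at index 2 → [57, 37] (no swap needed)
Insert 32:
  append 32 at index 3 → [57, 37, 32] (no swap needed)
Insert 27:
  append 27 at index 4 → [57, 37, 32, 27] (no swap needed)
Insert 64:
  append 64 at index 5 → [57, 37, 32, 27, 64]
  64 > parent 37 at index 2, swap → [57, 64, 32, 27, 37]
  64 > parent 57 at index 1, swap → [64, 57, 32, 27, 37]
Insert 35:
  append 35 at index 6 → [64, 57, 32, 27, 37, 35]
  35 > parent 32 at index 3, swap → [64, 57, 35, 27, 37, 32]
Insert 2:
  append 2 at index 7 → [64, 57, 35, 27, 37, 32, 2] (no swap needed)
Insert 33:
  append 33 at index 8 → [64, 57, 35, 27, 37, 32, 2, 33]
  33 > parent 27 at index 4, swap → [64, 57, 35, 33, 37, 32, 2, 27]
Insert 96:
  append 96 at index 9 → [64, 57, 35, 33, 37, 32, 2, 27, 96]
  96 > parent 33 at index 4, swap → [64, 57, 35, 96, 37, 32, 2, 27, 33]
  96 > parent 57 at index 2, swap → [64, 96, 35, 57, 37, 32, 2, 27, 33]
  96 > parent 64 at index 1, swap → [96, 64, 35, 57, 37, 32, 2, 27, 33]
Insert 20:
  append 20 at index 10 → [96, 64, 35, 57, 37, 32, 2, 27, 33, 20] (no swap needed)
Insert 74:
  append 74 at index 11 → [96, 64, 35, 57, 37, 32, 2, 27, 33, 20, 74]
  74 > parent 37 at index 5, swap → [96, 64, 35, 57, 74, 32, 2, 27, 33, 20, 37]
  74 > parent 64 at index 2, swap → [96, 74, 35, 57, 64, 32, 2, 27, 33, 20, 37]
Insert 50:
  append 50 at index 12 → [96, 74, 35, 57, 64, 32, 2, 27, 33, 20, 37, 50]
  50 > parent 32 at index 6, swap → [96, 74, 35, 57, 64, 50, 2, 27, 33, 20, 37, 32]
  50 > parent 35 at index 3, swap → [96, 74, 50, 57, 64, 35, 2, 27, 33, 20, 37, 32]
resulting array: [96, 74, 50, 57, 64, 35, 2, 27, 33, 20, 37, 32]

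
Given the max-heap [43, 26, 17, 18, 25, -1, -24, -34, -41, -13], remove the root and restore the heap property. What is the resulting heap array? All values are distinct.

remove root 43; move last element -13 to root → [-13, 26, 17, 18, 25, -1, -24, -34, -41]
-13 vs larger child 26 at index 1, swap → [26, -13, 17, 18, 25, -1, -24, -34, -41]
-13 vs larger child 25 at index 4, swap → [26, 25, 17, 18, -13, -1, -24, -34, -41]

[26, 25, 17, 18, -13, -1, -24, -34, -41]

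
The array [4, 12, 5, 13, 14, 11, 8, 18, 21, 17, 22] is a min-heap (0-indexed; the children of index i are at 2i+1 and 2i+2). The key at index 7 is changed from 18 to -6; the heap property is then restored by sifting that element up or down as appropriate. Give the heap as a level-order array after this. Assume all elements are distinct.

set index 7 from 18 to -6 → [4, 12, 5, 13, 14, 11, 8, -6, 21, 17, 22]
-6 < parent 13 at index 3, swap → [4, 12, 5, -6, 14, 11, 8, 13, 21, 17, 22]
-6 < parent 12 at index 1, swap → [4, -6, 5, 12, 14, 11, 8, 13, 21, 17, 22]
-6 < parent 4 at index 0, swap → [-6, 4, 5, 12, 14, 11, 8, 13, 21, 17, 22]

[-6, 4, 5, 12, 14, 11, 8, 13, 21, 17, 22]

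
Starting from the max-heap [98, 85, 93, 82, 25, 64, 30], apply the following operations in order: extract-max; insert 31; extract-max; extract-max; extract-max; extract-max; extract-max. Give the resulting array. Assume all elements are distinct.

[30, 25]

extract-max → returns 98:
  remove root 98; move last element 30 to root → [30, 85, 93, 82, 25, 64]
  30 vs larger child 93 at index 2, swap → [93, 85, 30, 82, 25, 64]
  30 vs only child 64 at index 5, swap → [93, 85, 64, 82, 25, 30]
insert 31:
  append 31 at index 6 → [93, 85, 64, 82, 25, 30, 31] (no swap needed)
extract-max → returns 93:
  remove root 93; move last element 31 to root → [31, 85, 64, 82, 25, 30]
  31 vs larger child 85 at index 1, swap → [85, 31, 64, 82, 25, 30]
  31 vs larger child 82 at index 3, swap → [85, 82, 64, 31, 25, 30]
extract-max → returns 85:
  remove root 85; move last element 30 to root → [30, 82, 64, 31, 25]
  30 vs larger child 82 at index 1, swap → [82, 30, 64, 31, 25]
  30 vs larger child 31 at index 3, swap → [82, 31, 64, 30, 25]
extract-max → returns 82:
  remove root 82; move last element 25 to root → [25, 31, 64, 30]
  25 vs larger child 64 at index 2, swap → [64, 31, 25, 30]
extract-max → returns 64:
  remove root 64; move last element 30 to root → [30, 31, 25]
  30 vs larger child 31 at index 1, swap → [31, 30, 25]
extract-max → returns 31:
  remove root 31; move last element 25 to root → [25, 30]
  25 vs only child 30 at index 1, swap → [30, 25]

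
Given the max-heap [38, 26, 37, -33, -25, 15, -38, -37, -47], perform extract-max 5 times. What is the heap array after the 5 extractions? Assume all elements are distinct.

[-33, -37, -38, -47]

extract-max #1 returns 38:
  remove root 38; move last element -47 to root → [-47, 26, 37, -33, -25, 15, -38, -37]
  -47 vs larger child 37 at index 2, swap → [37, 26, -47, -33, -25, 15, -38, -37]
  -47 vs larger child 15 at index 5, swap → [37, 26, 15, -33, -25, -47, -38, -37]
extract-max #2 returns 37:
  remove root 37; move last element -37 to root → [-37, 26, 15, -33, -25, -47, -38]
  -37 vs larger child 26 at index 1, swap → [26, -37, 15, -33, -25, -47, -38]
  -37 vs larger child -25 at index 4, swap → [26, -25, 15, -33, -37, -47, -38]
extract-max #3 returns 26:
  remove root 26; move last element -38 to root → [-38, -25, 15, -33, -37, -47]
  -38 vs larger child 15 at index 2, swap → [15, -25, -38, -33, -37, -47]
extract-max #4 returns 15:
  remove root 15; move last element -47 to root → [-47, -25, -38, -33, -37]
  -47 vs larger child -25 at index 1, swap → [-25, -47, -38, -33, -37]
  -47 vs larger child -33 at index 3, swap → [-25, -33, -38, -47, -37]
extract-max #5 returns -25:
  remove root -25; move last element -37 to root → [-37, -33, -38, -47]
  -37 vs larger child -33 at index 1, swap → [-33, -37, -38, -47]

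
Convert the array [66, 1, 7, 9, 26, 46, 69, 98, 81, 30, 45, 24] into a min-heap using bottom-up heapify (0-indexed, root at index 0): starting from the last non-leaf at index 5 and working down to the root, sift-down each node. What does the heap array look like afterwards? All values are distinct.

[1, 9, 7, 66, 26, 24, 69, 98, 81, 30, 45, 46]

sift down from index 5:
  46 vs only child 24 at index 11, swap → [66, 1, 7, 9, 26, 24, 69, 98, 81, 30, 45, 46]
sift down from index 4: already satisfies heap property
sift down from index 3: already satisfies heap property
sift down from index 2: already satisfies heap property
sift down from index 1: already satisfies heap property
sift down from index 0:
  66 vs smaller child 1 at index 1, swap → [1, 66, 7, 9, 26, 24, 69, 98, 81, 30, 45, 46]
  66 vs smaller child 9 at index 3, swap → [1, 9, 7, 66, 26, 24, 69, 98, 81, 30, 45, 46]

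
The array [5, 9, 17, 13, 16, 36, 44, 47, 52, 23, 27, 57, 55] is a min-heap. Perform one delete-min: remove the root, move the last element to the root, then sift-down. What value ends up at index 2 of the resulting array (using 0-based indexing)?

17

remove root 5; move last element 55 to root → [55, 9, 17, 13, 16, 36, 44, 47, 52, 23, 27, 57]
55 vs smaller child 9 at index 1, swap → [9, 55, 17, 13, 16, 36, 44, 47, 52, 23, 27, 57]
55 vs smaller child 13 at index 3, swap → [9, 13, 17, 55, 16, 36, 44, 47, 52, 23, 27, 57]
55 vs smaller child 47 at index 7, swap → [9, 13, 17, 47, 16, 36, 44, 55, 52, 23, 27, 57]
resulting array: [9, 13, 17, 47, 16, 36, 44, 55, 52, 23, 27, 57]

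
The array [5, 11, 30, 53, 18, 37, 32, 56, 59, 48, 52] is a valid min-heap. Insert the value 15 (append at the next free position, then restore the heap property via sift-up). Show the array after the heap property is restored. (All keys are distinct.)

[5, 11, 15, 53, 18, 30, 32, 56, 59, 48, 52, 37]

append 15 at index 11 → [5, 11, 30, 53, 18, 37, 32, 56, 59, 48, 52, 15]
15 < parent 37 at index 5, swap → [5, 11, 30, 53, 18, 15, 32, 56, 59, 48, 52, 37]
15 < parent 30 at index 2, swap → [5, 11, 15, 53, 18, 30, 32, 56, 59, 48, 52, 37]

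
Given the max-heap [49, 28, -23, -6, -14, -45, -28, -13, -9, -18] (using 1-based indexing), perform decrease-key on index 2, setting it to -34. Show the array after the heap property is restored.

[49, -6, -23, -9, -14, -45, -28, -13, -34, -18]

set index 2 from 28 to -34 → [49, -34, -23, -6, -14, -45, -28, -13, -9, -18]
-34 vs larger child -6 at index 4, swap → [49, -6, -23, -34, -14, -45, -28, -13, -9, -18]
-34 vs larger child -9 at index 9, swap → [49, -6, -23, -9, -14, -45, -28, -13, -34, -18]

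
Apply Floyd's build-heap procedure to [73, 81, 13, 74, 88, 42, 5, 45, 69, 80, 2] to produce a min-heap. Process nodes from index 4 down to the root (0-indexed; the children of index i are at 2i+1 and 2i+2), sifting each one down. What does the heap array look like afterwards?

sift down from index 4:
  88 vs smaller child 2 at index 10, swap → [73, 81, 13, 74, 2, 42, 5, 45, 69, 80, 88]
sift down from index 3:
  74 vs smaller child 45 at index 7, swap → [73, 81, 13, 45, 2, 42, 5, 74, 69, 80, 88]
sift down from index 2:
  13 vs smaller child 5 at index 6, swap → [73, 81, 5, 45, 2, 42, 13, 74, 69, 80, 88]
sift down from index 1:
  81 vs smaller child 2 at index 4, swap → [73, 2, 5, 45, 81, 42, 13, 74, 69, 80, 88]
  81 vs smaller child 80 at index 9, swap → [73, 2, 5, 45, 80, 42, 13, 74, 69, 81, 88]
sift down from index 0:
  73 vs smaller child 2 at index 1, swap → [2, 73, 5, 45, 80, 42, 13, 74, 69, 81, 88]
  73 vs smaller child 45 at index 3, swap → [2, 45, 5, 73, 80, 42, 13, 74, 69, 81, 88]
  73 vs smaller child 69 at index 8, swap → [2, 45, 5, 69, 80, 42, 13, 74, 73, 81, 88]

[2, 45, 5, 69, 80, 42, 13, 74, 73, 81, 88]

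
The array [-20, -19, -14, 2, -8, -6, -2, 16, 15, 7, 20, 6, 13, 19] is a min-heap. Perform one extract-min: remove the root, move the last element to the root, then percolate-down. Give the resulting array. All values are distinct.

remove root -20; move last element 19 to root → [19, -19, -14, 2, -8, -6, -2, 16, 15, 7, 20, 6, 13]
19 vs smaller child -19 at index 1, swap → [-19, 19, -14, 2, -8, -6, -2, 16, 15, 7, 20, 6, 13]
19 vs smaller child -8 at index 4, swap → [-19, -8, -14, 2, 19, -6, -2, 16, 15, 7, 20, 6, 13]
19 vs smaller child 7 at index 9, swap → [-19, -8, -14, 2, 7, -6, -2, 16, 15, 19, 20, 6, 13]

[-19, -8, -14, 2, 7, -6, -2, 16, 15, 19, 20, 6, 13]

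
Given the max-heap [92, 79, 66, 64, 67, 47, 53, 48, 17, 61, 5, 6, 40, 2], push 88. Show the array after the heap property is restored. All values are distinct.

append 88 at index 14 → [92, 79, 66, 64, 67, 47, 53, 48, 17, 61, 5, 6, 40, 2, 88]
88 > parent 53 at index 6, swap → [92, 79, 66, 64, 67, 47, 88, 48, 17, 61, 5, 6, 40, 2, 53]
88 > parent 66 at index 2, swap → [92, 79, 88, 64, 67, 47, 66, 48, 17, 61, 5, 6, 40, 2, 53]

[92, 79, 88, 64, 67, 47, 66, 48, 17, 61, 5, 6, 40, 2, 53]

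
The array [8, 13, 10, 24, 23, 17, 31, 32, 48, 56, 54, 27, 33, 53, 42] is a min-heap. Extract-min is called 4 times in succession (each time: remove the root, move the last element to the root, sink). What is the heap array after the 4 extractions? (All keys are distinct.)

[23, 24, 27, 32, 53, 33, 31, 42, 48, 56, 54]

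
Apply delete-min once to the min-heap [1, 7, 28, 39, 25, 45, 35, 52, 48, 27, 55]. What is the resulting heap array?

remove root 1; move last element 55 to root → [55, 7, 28, 39, 25, 45, 35, 52, 48, 27]
55 vs smaller child 7 at index 1, swap → [7, 55, 28, 39, 25, 45, 35, 52, 48, 27]
55 vs smaller child 25 at index 4, swap → [7, 25, 28, 39, 55, 45, 35, 52, 48, 27]
55 vs only child 27 at index 9, swap → [7, 25, 28, 39, 27, 45, 35, 52, 48, 55]

[7, 25, 28, 39, 27, 45, 35, 52, 48, 55]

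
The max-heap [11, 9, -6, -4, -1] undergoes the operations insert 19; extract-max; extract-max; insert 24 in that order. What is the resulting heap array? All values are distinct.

[24, 9, -6, -4, -1]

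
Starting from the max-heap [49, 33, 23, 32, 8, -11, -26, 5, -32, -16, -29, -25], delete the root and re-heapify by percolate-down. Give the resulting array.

[33, 32, 23, 5, 8, -11, -26, -25, -32, -16, -29]

remove root 49; move last element -25 to root → [-25, 33, 23, 32, 8, -11, -26, 5, -32, -16, -29]
-25 vs larger child 33 at index 1, swap → [33, -25, 23, 32, 8, -11, -26, 5, -32, -16, -29]
-25 vs larger child 32 at index 3, swap → [33, 32, 23, -25, 8, -11, -26, 5, -32, -16, -29]
-25 vs larger child 5 at index 7, swap → [33, 32, 23, 5, 8, -11, -26, -25, -32, -16, -29]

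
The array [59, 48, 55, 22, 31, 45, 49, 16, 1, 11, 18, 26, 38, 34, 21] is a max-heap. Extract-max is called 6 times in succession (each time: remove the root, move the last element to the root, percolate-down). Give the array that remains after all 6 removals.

extract-max #1 returns 59:
  remove root 59; move last element 21 to root → [21, 48, 55, 22, 31, 45, 49, 16, 1, 11, 18, 26, 38, 34]
  21 vs larger child 55 at index 2, swap → [55, 48, 21, 22, 31, 45, 49, 16, 1, 11, 18, 26, 38, 34]
  21 vs larger child 49 at index 6, swap → [55, 48, 49, 22, 31, 45, 21, 16, 1, 11, 18, 26, 38, 34]
  21 vs only child 34 at index 13, swap → [55, 48, 49, 22, 31, 45, 34, 16, 1, 11, 18, 26, 38, 21]
extract-max #2 returns 55:
  remove root 55; move last element 21 to root → [21, 48, 49, 22, 31, 45, 34, 16, 1, 11, 18, 26, 38]
  21 vs larger child 49 at index 2, swap → [49, 48, 21, 22, 31, 45, 34, 16, 1, 11, 18, 26, 38]
  21 vs larger child 45 at index 5, swap → [49, 48, 45, 22, 31, 21, 34, 16, 1, 11, 18, 26, 38]
  21 vs larger child 38 at index 12, swap → [49, 48, 45, 22, 31, 38, 34, 16, 1, 11, 18, 26, 21]
extract-max #3 returns 49:
  remove root 49; move last element 21 to root → [21, 48, 45, 22, 31, 38, 34, 16, 1, 11, 18, 26]
  21 vs larger child 48 at index 1, swap → [48, 21, 45, 22, 31, 38, 34, 16, 1, 11, 18, 26]
  21 vs larger child 31 at index 4, swap → [48, 31, 45, 22, 21, 38, 34, 16, 1, 11, 18, 26]
extract-max #4 returns 48:
  remove root 48; move last element 26 to root → [26, 31, 45, 22, 21, 38, 34, 16, 1, 11, 18]
  26 vs larger child 45 at index 2, swap → [45, 31, 26, 22, 21, 38, 34, 16, 1, 11, 18]
  26 vs larger child 38 at index 5, swap → [45, 31, 38, 22, 21, 26, 34, 16, 1, 11, 18]
extract-max #5 returns 45:
  remove root 45; move last element 18 to root → [18, 31, 38, 22, 21, 26, 34, 16, 1, 11]
  18 vs larger child 38 at index 2, swap → [38, 31, 18, 22, 21, 26, 34, 16, 1, 11]
  18 vs larger child 34 at index 6, swap → [38, 31, 34, 22, 21, 26, 18, 16, 1, 11]
extract-max #6 returns 38:
  remove root 38; move last element 11 to root → [11, 31, 34, 22, 21, 26, 18, 16, 1]
  11 vs larger child 34 at index 2, swap → [34, 31, 11, 22, 21, 26, 18, 16, 1]
  11 vs larger child 26 at index 5, swap → [34, 31, 26, 22, 21, 11, 18, 16, 1]

[34, 31, 26, 22, 21, 11, 18, 16, 1]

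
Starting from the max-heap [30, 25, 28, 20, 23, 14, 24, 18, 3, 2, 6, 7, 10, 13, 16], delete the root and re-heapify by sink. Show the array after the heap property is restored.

[28, 25, 24, 20, 23, 14, 16, 18, 3, 2, 6, 7, 10, 13]

remove root 30; move last element 16 to root → [16, 25, 28, 20, 23, 14, 24, 18, 3, 2, 6, 7, 10, 13]
16 vs larger child 28 at index 2, swap → [28, 25, 16, 20, 23, 14, 24, 18, 3, 2, 6, 7, 10, 13]
16 vs larger child 24 at index 6, swap → [28, 25, 24, 20, 23, 14, 16, 18, 3, 2, 6, 7, 10, 13]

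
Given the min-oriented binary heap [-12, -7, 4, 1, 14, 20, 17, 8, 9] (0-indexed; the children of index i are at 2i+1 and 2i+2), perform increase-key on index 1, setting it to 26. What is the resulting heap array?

[-12, 1, 4, 8, 14, 20, 17, 26, 9]

set index 1 from -7 to 26 → [-12, 26, 4, 1, 14, 20, 17, 8, 9]
26 vs smaller child 1 at index 3, swap → [-12, 1, 4, 26, 14, 20, 17, 8, 9]
26 vs smaller child 8 at index 7, swap → [-12, 1, 4, 8, 14, 20, 17, 26, 9]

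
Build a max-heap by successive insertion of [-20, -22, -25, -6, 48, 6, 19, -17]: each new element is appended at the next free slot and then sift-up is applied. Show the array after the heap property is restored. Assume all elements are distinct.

[48, -6, 19, -17, -20, -25, 6, -22]

Insert -20:
  append -20 at index 0 → [-20] (no swap needed)
Insert -22:
  append -22 at index 1 → [-20, -22] (no swap needed)
Insert -25:
  append -25 at index 2 → [-20, -22, -25] (no swap needed)
Insert -6:
  append -6 at index 3 → [-20, -22, -25, -6]
  -6 > parent -22 at index 1, swap → [-20, -6, -25, -22]
  -6 > parent -20 at index 0, swap → [-6, -20, -25, -22]
Insert 48:
  append 48 at index 4 → [-6, -20, -25, -22, 48]
  48 > parent -20 at index 1, swap → [-6, 48, -25, -22, -20]
  48 > parent -6 at index 0, swap → [48, -6, -25, -22, -20]
Insert 6:
  append 6 at index 5 → [48, -6, -25, -22, -20, 6]
  6 > parent -25 at index 2, swap → [48, -6, 6, -22, -20, -25]
Insert 19:
  append 19 at index 6 → [48, -6, 6, -22, -20, -25, 19]
  19 > parent 6 at index 2, swap → [48, -6, 19, -22, -20, -25, 6]
Insert -17:
  append -17 at index 7 → [48, -6, 19, -22, -20, -25, 6, -17]
  -17 > parent -22 at index 3, swap → [48, -6, 19, -17, -20, -25, 6, -22]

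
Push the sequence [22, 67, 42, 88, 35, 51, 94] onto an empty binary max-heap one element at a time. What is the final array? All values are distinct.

[94, 67, 88, 22, 35, 42, 51]

Insert 22:
  append 22 at index 0 → [22] (no swap needed)
Insert 67:
  append 67 at index 1 → [22, 67]
  67 > parent 22 at index 0, swap → [67, 22]
Insert 42:
  append 42 at index 2 → [67, 22, 42] (no swap needed)
Insert 88:
  append 88 at index 3 → [67, 22, 42, 88]
  88 > parent 22 at index 1, swap → [67, 88, 42, 22]
  88 > parent 67 at index 0, swap → [88, 67, 42, 22]
Insert 35:
  append 35 at index 4 → [88, 67, 42, 22, 35] (no swap needed)
Insert 51:
  append 51 at index 5 → [88, 67, 42, 22, 35, 51]
  51 > parent 42 at index 2, swap → [88, 67, 51, 22, 35, 42]
Insert 94:
  append 94 at index 6 → [88, 67, 51, 22, 35, 42, 94]
  94 > parent 51 at index 2, swap → [88, 67, 94, 22, 35, 42, 51]
  94 > parent 88 at index 0, swap → [94, 67, 88, 22, 35, 42, 51]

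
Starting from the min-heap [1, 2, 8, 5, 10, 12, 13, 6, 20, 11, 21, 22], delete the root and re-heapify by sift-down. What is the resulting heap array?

remove root 1; move last element 22 to root → [22, 2, 8, 5, 10, 12, 13, 6, 20, 11, 21]
22 vs smaller child 2 at index 1, swap → [2, 22, 8, 5, 10, 12, 13, 6, 20, 11, 21]
22 vs smaller child 5 at index 3, swap → [2, 5, 8, 22, 10, 12, 13, 6, 20, 11, 21]
22 vs smaller child 6 at index 7, swap → [2, 5, 8, 6, 10, 12, 13, 22, 20, 11, 21]

[2, 5, 8, 6, 10, 12, 13, 22, 20, 11, 21]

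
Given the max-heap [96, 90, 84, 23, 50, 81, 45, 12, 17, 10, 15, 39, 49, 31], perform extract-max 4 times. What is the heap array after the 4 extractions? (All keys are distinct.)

extract-max #1 returns 96:
  remove root 96; move last element 31 to root → [31, 90, 84, 23, 50, 81, 45, 12, 17, 10, 15, 39, 49]
  31 vs larger child 90 at index 1, swap → [90, 31, 84, 23, 50, 81, 45, 12, 17, 10, 15, 39, 49]
  31 vs larger child 50 at index 4, swap → [90, 50, 84, 23, 31, 81, 45, 12, 17, 10, 15, 39, 49]
extract-max #2 returns 90:
  remove root 90; move last element 49 to root → [49, 50, 84, 23, 31, 81, 45, 12, 17, 10, 15, 39]
  49 vs larger child 84 at index 2, swap → [84, 50, 49, 23, 31, 81, 45, 12, 17, 10, 15, 39]
  49 vs larger child 81 at index 5, swap → [84, 50, 81, 23, 31, 49, 45, 12, 17, 10, 15, 39]
extract-max #3 returns 84:
  remove root 84; move last element 39 to root → [39, 50, 81, 23, 31, 49, 45, 12, 17, 10, 15]
  39 vs larger child 81 at index 2, swap → [81, 50, 39, 23, 31, 49, 45, 12, 17, 10, 15]
  39 vs larger child 49 at index 5, swap → [81, 50, 49, 23, 31, 39, 45, 12, 17, 10, 15]
extract-max #4 returns 81:
  remove root 81; move last element 15 to root → [15, 50, 49, 23, 31, 39, 45, 12, 17, 10]
  15 vs larger child 50 at index 1, swap → [50, 15, 49, 23, 31, 39, 45, 12, 17, 10]
  15 vs larger child 31 at index 4, swap → [50, 31, 49, 23, 15, 39, 45, 12, 17, 10]

[50, 31, 49, 23, 15, 39, 45, 12, 17, 10]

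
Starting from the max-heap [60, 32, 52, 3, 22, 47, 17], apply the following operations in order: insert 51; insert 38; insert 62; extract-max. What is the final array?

insert 51:
  append 51 at index 7 → [60, 32, 52, 3, 22, 47, 17, 51]
  51 > parent 3 at index 3, swap → [60, 32, 52, 51, 22, 47, 17, 3]
  51 > parent 32 at index 1, swap → [60, 51, 52, 32, 22, 47, 17, 3]
insert 38:
  append 38 at index 8 → [60, 51, 52, 32, 22, 47, 17, 3, 38]
  38 > parent 32 at index 3, swap → [60, 51, 52, 38, 22, 47, 17, 3, 32]
insert 62:
  append 62 at index 9 → [60, 51, 52, 38, 22, 47, 17, 3, 32, 62]
  62 > parent 22 at index 4, swap → [60, 51, 52, 38, 62, 47, 17, 3, 32, 22]
  62 > parent 51 at index 1, swap → [60, 62, 52, 38, 51, 47, 17, 3, 32, 22]
  62 > parent 60 at index 0, swap → [62, 60, 52, 38, 51, 47, 17, 3, 32, 22]
extract-max → returns 62:
  remove root 62; move last element 22 to root → [22, 60, 52, 38, 51, 47, 17, 3, 32]
  22 vs larger child 60 at index 1, swap → [60, 22, 52, 38, 51, 47, 17, 3, 32]
  22 vs larger child 51 at index 4, swap → [60, 51, 52, 38, 22, 47, 17, 3, 32]

[60, 51, 52, 38, 22, 47, 17, 3, 32]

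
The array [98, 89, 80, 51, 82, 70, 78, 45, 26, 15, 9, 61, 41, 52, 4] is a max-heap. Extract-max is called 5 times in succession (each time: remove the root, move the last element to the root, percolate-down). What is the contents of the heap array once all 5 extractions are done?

[70, 52, 61, 51, 15, 9, 41, 45, 26, 4]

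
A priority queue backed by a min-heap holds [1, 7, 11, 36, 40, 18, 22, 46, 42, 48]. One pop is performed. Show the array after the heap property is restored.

remove root 1; move last element 48 to root → [48, 7, 11, 36, 40, 18, 22, 46, 42]
48 vs smaller child 7 at index 1, swap → [7, 48, 11, 36, 40, 18, 22, 46, 42]
48 vs smaller child 36 at index 3, swap → [7, 36, 11, 48, 40, 18, 22, 46, 42]
48 vs smaller child 42 at index 8, swap → [7, 36, 11, 42, 40, 18, 22, 46, 48]

[7, 36, 11, 42, 40, 18, 22, 46, 48]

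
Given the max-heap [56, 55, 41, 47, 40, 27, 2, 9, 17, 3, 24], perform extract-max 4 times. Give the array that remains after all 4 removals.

extract-max #1 returns 56:
  remove root 56; move last element 24 to root → [24, 55, 41, 47, 40, 27, 2, 9, 17, 3]
  24 vs larger child 55 at index 1, swap → [55, 24, 41, 47, 40, 27, 2, 9, 17, 3]
  24 vs larger child 47 at index 3, swap → [55, 47, 41, 24, 40, 27, 2, 9, 17, 3]
extract-max #2 returns 55:
  remove root 55; move last element 3 to root → [3, 47, 41, 24, 40, 27, 2, 9, 17]
  3 vs larger child 47 at index 1, swap → [47, 3, 41, 24, 40, 27, 2, 9, 17]
  3 vs larger child 40 at index 4, swap → [47, 40, 41, 24, 3, 27, 2, 9, 17]
extract-max #3 returns 47:
  remove root 47; move last element 17 to root → [17, 40, 41, 24, 3, 27, 2, 9]
  17 vs larger child 41 at index 2, swap → [41, 40, 17, 24, 3, 27, 2, 9]
  17 vs larger child 27 at index 5, swap → [41, 40, 27, 24, 3, 17, 2, 9]
extract-max #4 returns 41:
  remove root 41; move last element 9 to root → [9, 40, 27, 24, 3, 17, 2]
  9 vs larger child 40 at index 1, swap → [40, 9, 27, 24, 3, 17, 2]
  9 vs larger child 24 at index 3, swap → [40, 24, 27, 9, 3, 17, 2]

[40, 24, 27, 9, 3, 17, 2]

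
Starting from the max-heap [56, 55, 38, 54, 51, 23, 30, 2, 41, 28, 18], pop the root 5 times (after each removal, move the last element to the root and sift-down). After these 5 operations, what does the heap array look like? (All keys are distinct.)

extract-max #1 returns 56:
  remove root 56; move last element 18 to root → [18, 55, 38, 54, 51, 23, 30, 2, 41, 28]
  18 vs larger child 55 at index 1, swap → [55, 18, 38, 54, 51, 23, 30, 2, 41, 28]
  18 vs larger child 54 at index 3, swap → [55, 54, 38, 18, 51, 23, 30, 2, 41, 28]
  18 vs larger child 41 at index 8, swap → [55, 54, 38, 41, 51, 23, 30, 2, 18, 28]
extract-max #2 returns 55:
  remove root 55; move last element 28 to root → [28, 54, 38, 41, 51, 23, 30, 2, 18]
  28 vs larger child 54 at index 1, swap → [54, 28, 38, 41, 51, 23, 30, 2, 18]
  28 vs larger child 51 at index 4, swap → [54, 51, 38, 41, 28, 23, 30, 2, 18]
extract-max #3 returns 54:
  remove root 54; move last element 18 to root → [18, 51, 38, 41, 28, 23, 30, 2]
  18 vs larger child 51 at index 1, swap → [51, 18, 38, 41, 28, 23, 30, 2]
  18 vs larger child 41 at index 3, swap → [51, 41, 38, 18, 28, 23, 30, 2]
extract-max #4 returns 51:
  remove root 51; move last element 2 to root → [2, 41, 38, 18, 28, 23, 30]
  2 vs larger child 41 at index 1, swap → [41, 2, 38, 18, 28, 23, 30]
  2 vs larger child 28 at index 4, swap → [41, 28, 38, 18, 2, 23, 30]
extract-max #5 returns 41:
  remove root 41; move last element 30 to root → [30, 28, 38, 18, 2, 23]
  30 vs larger child 38 at index 2, swap → [38, 28, 30, 18, 2, 23]

[38, 28, 30, 18, 2, 23]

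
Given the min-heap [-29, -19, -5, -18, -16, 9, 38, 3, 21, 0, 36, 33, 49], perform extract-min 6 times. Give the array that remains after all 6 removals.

extract-min #1 returns -29:
  remove root -29; move last element 49 to root → [49, -19, -5, -18, -16, 9, 38, 3, 21, 0, 36, 33]
  49 vs smaller child -19 at index 1, swap → [-19, 49, -5, -18, -16, 9, 38, 3, 21, 0, 36, 33]
  49 vs smaller child -18 at index 3, swap → [-19, -18, -5, 49, -16, 9, 38, 3, 21, 0, 36, 33]
  49 vs smaller child 3 at index 7, swap → [-19, -18, -5, 3, -16, 9, 38, 49, 21, 0, 36, 33]
extract-min #2 returns -19:
  remove root -19; move last element 33 to root → [33, -18, -5, 3, -16, 9, 38, 49, 21, 0, 36]
  33 vs smaller child -18 at index 1, swap → [-18, 33, -5, 3, -16, 9, 38, 49, 21, 0, 36]
  33 vs smaller child -16 at index 4, swap → [-18, -16, -5, 3, 33, 9, 38, 49, 21, 0, 36]
  33 vs smaller child 0 at index 9, swap → [-18, -16, -5, 3, 0, 9, 38, 49, 21, 33, 36]
extract-min #3 returns -18:
  remove root -18; move last element 36 to root → [36, -16, -5, 3, 0, 9, 38, 49, 21, 33]
  36 vs smaller child -16 at index 1, swap → [-16, 36, -5, 3, 0, 9, 38, 49, 21, 33]
  36 vs smaller child 0 at index 4, swap → [-16, 0, -5, 3, 36, 9, 38, 49, 21, 33]
  36 vs only child 33 at index 9, swap → [-16, 0, -5, 3, 33, 9, 38, 49, 21, 36]
extract-min #4 returns -16:
  remove root -16; move last element 36 to root → [36, 0, -5, 3, 33, 9, 38, 49, 21]
  36 vs smaller child -5 at index 2, swap → [-5, 0, 36, 3, 33, 9, 38, 49, 21]
  36 vs smaller child 9 at index 5, swap → [-5, 0, 9, 3, 33, 36, 38, 49, 21]
extract-min #5 returns -5:
  remove root -5; move last element 21 to root → [21, 0, 9, 3, 33, 36, 38, 49]
  21 vs smaller child 0 at index 1, swap → [0, 21, 9, 3, 33, 36, 38, 49]
  21 vs smaller child 3 at index 3, swap → [0, 3, 9, 21, 33, 36, 38, 49]
extract-min #6 returns 0:
  remove root 0; move last element 49 to root → [49, 3, 9, 21, 33, 36, 38]
  49 vs smaller child 3 at index 1, swap → [3, 49, 9, 21, 33, 36, 38]
  49 vs smaller child 21 at index 3, swap → [3, 21, 9, 49, 33, 36, 38]

[3, 21, 9, 49, 33, 36, 38]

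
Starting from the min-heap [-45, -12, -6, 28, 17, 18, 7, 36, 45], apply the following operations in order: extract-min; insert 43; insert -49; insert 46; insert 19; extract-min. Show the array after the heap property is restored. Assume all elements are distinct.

[-12, 17, -6, 28, 19, 18, 7, 36, 43, 45, 46]

extract-min → returns -45:
  remove root -45; move last element 45 to root → [45, -12, -6, 28, 17, 18, 7, 36]
  45 vs smaller child -12 at index 1, swap → [-12, 45, -6, 28, 17, 18, 7, 36]
  45 vs smaller child 17 at index 4, swap → [-12, 17, -6, 28, 45, 18, 7, 36]
insert 43:
  append 43 at index 8 → [-12, 17, -6, 28, 45, 18, 7, 36, 43] (no swap needed)
insert -49:
  append -49 at index 9 → [-12, 17, -6, 28, 45, 18, 7, 36, 43, -49]
  -49 < parent 45 at index 4, swap → [-12, 17, -6, 28, -49, 18, 7, 36, 43, 45]
  -49 < parent 17 at index 1, swap → [-12, -49, -6, 28, 17, 18, 7, 36, 43, 45]
  -49 < parent -12 at index 0, swap → [-49, -12, -6, 28, 17, 18, 7, 36, 43, 45]
insert 46:
  append 46 at index 10 → [-49, -12, -6, 28, 17, 18, 7, 36, 43, 45, 46] (no swap needed)
insert 19:
  append 19 at index 11 → [-49, -12, -6, 28, 17, 18, 7, 36, 43, 45, 46, 19] (no swap needed)
extract-min → returns -49:
  remove root -49; move last element 19 to root → [19, -12, -6, 28, 17, 18, 7, 36, 43, 45, 46]
  19 vs smaller child -12 at index 1, swap → [-12, 19, -6, 28, 17, 18, 7, 36, 43, 45, 46]
  19 vs smaller child 17 at index 4, swap → [-12, 17, -6, 28, 19, 18, 7, 36, 43, 45, 46]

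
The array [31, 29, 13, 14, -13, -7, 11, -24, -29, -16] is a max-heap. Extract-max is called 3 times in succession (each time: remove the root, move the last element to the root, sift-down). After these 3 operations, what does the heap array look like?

[13, -13, 11, -16, -29, -7, -24]

extract-max #1 returns 31:
  remove root 31; move last element -16 to root → [-16, 29, 13, 14, -13, -7, 11, -24, -29]
  -16 vs larger child 29 at index 1, swap → [29, -16, 13, 14, -13, -7, 11, -24, -29]
  -16 vs larger child 14 at index 3, swap → [29, 14, 13, -16, -13, -7, 11, -24, -29]
extract-max #2 returns 29:
  remove root 29; move last element -29 to root → [-29, 14, 13, -16, -13, -7, 11, -24]
  -29 vs larger child 14 at index 1, swap → [14, -29, 13, -16, -13, -7, 11, -24]
  -29 vs larger child -13 at index 4, swap → [14, -13, 13, -16, -29, -7, 11, -24]
extract-max #3 returns 14:
  remove root 14; move last element -24 to root → [-24, -13, 13, -16, -29, -7, 11]
  -24 vs larger child 13 at index 2, swap → [13, -13, -24, -16, -29, -7, 11]
  -24 vs larger child 11 at index 6, swap → [13, -13, 11, -16, -29, -7, -24]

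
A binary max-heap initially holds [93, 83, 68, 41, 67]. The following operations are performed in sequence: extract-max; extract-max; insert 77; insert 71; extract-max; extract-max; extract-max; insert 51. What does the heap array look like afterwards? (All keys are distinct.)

[67, 41, 51]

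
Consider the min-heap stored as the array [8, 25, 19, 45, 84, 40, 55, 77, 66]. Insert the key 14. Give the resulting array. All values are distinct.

append 14 at index 9 → [8, 25, 19, 45, 84, 40, 55, 77, 66, 14]
14 < parent 84 at index 4, swap → [8, 25, 19, 45, 14, 40, 55, 77, 66, 84]
14 < parent 25 at index 1, swap → [8, 14, 19, 45, 25, 40, 55, 77, 66, 84]

[8, 14, 19, 45, 25, 40, 55, 77, 66, 84]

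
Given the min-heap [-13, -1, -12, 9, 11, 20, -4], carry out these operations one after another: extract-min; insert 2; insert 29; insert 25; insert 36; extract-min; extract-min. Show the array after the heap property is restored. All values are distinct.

extract-min → returns -13:
  remove root -13; move last element -4 to root → [-4, -1, -12, 9, 11, 20]
  -4 vs smaller child -12 at index 2, swap → [-12, -1, -4, 9, 11, 20]
insert 2:
  append 2 at index 6 → [-12, -1, -4, 9, 11, 20, 2] (no swap needed)
insert 29:
  append 29 at index 7 → [-12, -1, -4, 9, 11, 20, 2, 29] (no swap needed)
insert 25:
  append 25 at index 8 → [-12, -1, -4, 9, 11, 20, 2, 29, 25] (no swap needed)
insert 36:
  append 36 at index 9 → [-12, -1, -4, 9, 11, 20, 2, 29, 25, 36] (no swap needed)
extract-min → returns -12:
  remove root -12; move last element 36 to root → [36, -1, -4, 9, 11, 20, 2, 29, 25]
  36 vs smaller child -4 at index 2, swap → [-4, -1, 36, 9, 11, 20, 2, 29, 25]
  36 vs smaller child 2 at index 6, swap → [-4, -1, 2, 9, 11, 20, 36, 29, 25]
extract-min → returns -4:
  remove root -4; move last element 25 to root → [25, -1, 2, 9, 11, 20, 36, 29]
  25 vs smaller child -1 at index 1, swap → [-1, 25, 2, 9, 11, 20, 36, 29]
  25 vs smaller child 9 at index 3, swap → [-1, 9, 2, 25, 11, 20, 36, 29]

[-1, 9, 2, 25, 11, 20, 36, 29]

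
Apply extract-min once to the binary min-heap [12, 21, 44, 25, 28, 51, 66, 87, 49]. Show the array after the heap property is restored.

[21, 25, 44, 49, 28, 51, 66, 87]

remove root 12; move last element 49 to root → [49, 21, 44, 25, 28, 51, 66, 87]
49 vs smaller child 21 at index 1, swap → [21, 49, 44, 25, 28, 51, 66, 87]
49 vs smaller child 25 at index 3, swap → [21, 25, 44, 49, 28, 51, 66, 87]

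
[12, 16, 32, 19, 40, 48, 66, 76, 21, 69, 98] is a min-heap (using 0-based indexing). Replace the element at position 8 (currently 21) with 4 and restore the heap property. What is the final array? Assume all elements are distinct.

set index 8 from 21 to 4 → [12, 16, 32, 19, 40, 48, 66, 76, 4, 69, 98]
4 < parent 19 at index 3, swap → [12, 16, 32, 4, 40, 48, 66, 76, 19, 69, 98]
4 < parent 16 at index 1, swap → [12, 4, 32, 16, 40, 48, 66, 76, 19, 69, 98]
4 < parent 12 at index 0, swap → [4, 12, 32, 16, 40, 48, 66, 76, 19, 69, 98]

[4, 12, 32, 16, 40, 48, 66, 76, 19, 69, 98]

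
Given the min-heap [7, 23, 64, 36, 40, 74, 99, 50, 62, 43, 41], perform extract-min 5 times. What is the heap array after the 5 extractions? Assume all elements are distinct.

extract-min #1 returns 7:
  remove root 7; move last element 41 to root → [41, 23, 64, 36, 40, 74, 99, 50, 62, 43]
  41 vs smaller child 23 at index 1, swap → [23, 41, 64, 36, 40, 74, 99, 50, 62, 43]
  41 vs smaller child 36 at index 3, swap → [23, 36, 64, 41, 40, 74, 99, 50, 62, 43]
extract-min #2 returns 23:
  remove root 23; move last element 43 to root → [43, 36, 64, 41, 40, 74, 99, 50, 62]
  43 vs smaller child 36 at index 1, swap → [36, 43, 64, 41, 40, 74, 99, 50, 62]
  43 vs smaller child 40 at index 4, swap → [36, 40, 64, 41, 43, 74, 99, 50, 62]
extract-min #3 returns 36:
  remove root 36; move last element 62 to root → [62, 40, 64, 41, 43, 74, 99, 50]
  62 vs smaller child 40 at index 1, swap → [40, 62, 64, 41, 43, 74, 99, 50]
  62 vs smaller child 41 at index 3, swap → [40, 41, 64, 62, 43, 74, 99, 50]
  62 vs only child 50 at index 7, swap → [40, 41, 64, 50, 43, 74, 99, 62]
extract-min #4 returns 40:
  remove root 40; move last element 62 to root → [62, 41, 64, 50, 43, 74, 99]
  62 vs smaller child 41 at index 1, swap → [41, 62, 64, 50, 43, 74, 99]
  62 vs smaller child 43 at index 4, swap → [41, 43, 64, 50, 62, 74, 99]
extract-min #5 returns 41:
  remove root 41; move last element 99 to root → [99, 43, 64, 50, 62, 74]
  99 vs smaller child 43 at index 1, swap → [43, 99, 64, 50, 62, 74]
  99 vs smaller child 50 at index 3, swap → [43, 50, 64, 99, 62, 74]

[43, 50, 64, 99, 62, 74]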